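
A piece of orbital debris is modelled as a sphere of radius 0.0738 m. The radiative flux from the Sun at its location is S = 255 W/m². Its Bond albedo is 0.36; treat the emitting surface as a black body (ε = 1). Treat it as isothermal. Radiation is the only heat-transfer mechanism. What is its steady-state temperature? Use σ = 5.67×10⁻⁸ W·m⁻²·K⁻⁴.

T ≈ 164 K

At equilibrium, absorbed power = emitted power.
Absorbing cross-section = πr² = 0.01711 m²; emitting surface = 4πr² = 0.06844 m² (ratio 4).
(1−a)S·A_cross = εσ·A_surf·T⁴  ⇒  T⁴ = (1−a)S/(4σ).
T⁴ = 0.640·255/(4·5.67×10⁻⁸) = 7.196×10⁸ K⁴.
T = (7.196×10⁸)^(1/4).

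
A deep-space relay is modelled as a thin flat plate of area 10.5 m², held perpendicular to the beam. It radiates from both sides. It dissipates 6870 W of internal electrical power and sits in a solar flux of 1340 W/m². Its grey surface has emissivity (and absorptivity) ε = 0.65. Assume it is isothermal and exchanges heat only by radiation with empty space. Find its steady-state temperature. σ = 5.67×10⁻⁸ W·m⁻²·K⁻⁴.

T ≈ 379 K

At steady state, absorbed solar power + internal power = radiated power.
Absorbed: α·S·A_cross = 0.65·1340·10.50 = 9146 W (cross-section A).
Total input = 9146 + 6870 = 16020 W.
Radiated: εσ·A_surf·T⁴ with A_surf = 2A = 21.00 m².
T⁴ = 16020/(0.65·5.67×10⁻⁸·21.00) = 2.069×10¹⁰ K⁴.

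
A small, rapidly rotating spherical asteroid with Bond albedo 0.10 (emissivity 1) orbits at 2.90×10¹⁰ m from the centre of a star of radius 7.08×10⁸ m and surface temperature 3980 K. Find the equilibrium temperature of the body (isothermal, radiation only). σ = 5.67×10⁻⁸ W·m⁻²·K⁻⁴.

T ≈ 428 K

The star's surface emits σT_*⁴; at distance d the flux is S = σT_*⁴(R_*/d)².
S = 5.67×10⁻⁸·(3980)⁴·(7.08×10⁸/2.90×10¹⁰)² = 8480 W/m².
For an isothermal sphere T⁴ = (1−a)S/(4σ) = 3.365×10¹⁰ K⁴.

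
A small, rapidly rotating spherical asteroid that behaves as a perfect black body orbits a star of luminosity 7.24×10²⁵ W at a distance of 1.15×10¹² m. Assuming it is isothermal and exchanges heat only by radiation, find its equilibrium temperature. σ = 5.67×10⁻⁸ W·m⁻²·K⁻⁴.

T ≈ 66.2 K

First find the stellar flux at distance d: S = L/(4πd²) = 7.24×10²⁵/(4π·(1.15×10¹²)²) = 4.356 W/m².
For an isothermal sphere, absorbed (1−a)S·πr² = emitted σ·4πr²·T⁴, so T⁴ = (1−a)S/(4σ).
T⁴ = 1.00·4.356/(4·5.67×10⁻⁸) = 1.921×10⁷ K⁴.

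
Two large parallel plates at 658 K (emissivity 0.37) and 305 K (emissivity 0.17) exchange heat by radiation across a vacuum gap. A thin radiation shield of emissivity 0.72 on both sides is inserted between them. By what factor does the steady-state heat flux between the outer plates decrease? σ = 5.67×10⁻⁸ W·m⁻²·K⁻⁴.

factor ≈ 1.23

Without shield: q₀ = σΔ(T⁴)/(1/ε₁+1/ε₂−1) with denominator 7.585.
With shield the two gaps are in series; the resistances add: (1/ε₁+1/ε_s−1)+(1/ε_s+1/ε₂−1) = 3.092+6.271 = 9.363.
Heat-flux ratio q₀/q = 9.363/7.585.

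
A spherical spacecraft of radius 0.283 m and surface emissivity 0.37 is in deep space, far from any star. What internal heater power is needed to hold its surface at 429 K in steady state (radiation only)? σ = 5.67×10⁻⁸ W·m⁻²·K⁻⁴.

P = εσ·4πr²·T⁴.
4πr² = 1.006 m²; T⁴ = 3.387×10¹⁰ K⁴.
P = 0.37·5.67×10⁻⁸·1.006·3.387×10¹⁰.

P ≈ 715 W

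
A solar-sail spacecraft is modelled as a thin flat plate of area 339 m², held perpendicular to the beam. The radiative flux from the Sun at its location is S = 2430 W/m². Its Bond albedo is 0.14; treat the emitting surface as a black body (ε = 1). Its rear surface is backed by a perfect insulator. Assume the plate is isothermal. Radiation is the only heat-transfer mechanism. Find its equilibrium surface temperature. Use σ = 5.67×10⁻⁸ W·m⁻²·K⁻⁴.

At equilibrium, absorbed power = emitted power.
Absorbing cross-section = A = 339.0 m²; emitting surface = A = 339.0 m² (ratio 1).
(1−a)S·A_cross = εσ·A_surf·T⁴  ⇒  T⁴ = (1−a)S/(1σ).
T⁴ = 0.860·2430/(1·5.67×10⁻⁸) = 3.686×10¹⁰ K⁴.
T = (3.686×10¹⁰)^(1/4).

T ≈ 438 K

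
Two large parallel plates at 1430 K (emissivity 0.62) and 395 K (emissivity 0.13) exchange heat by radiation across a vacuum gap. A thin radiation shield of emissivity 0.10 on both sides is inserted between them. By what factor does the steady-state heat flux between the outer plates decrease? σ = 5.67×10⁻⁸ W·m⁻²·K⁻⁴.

factor ≈ 3.29

Without shield: q₀ = σΔ(T⁴)/(1/ε₁+1/ε₂−1) with denominator 8.305.
With shield the two gaps are in series; the resistances add: (1/ε₁+1/ε_s−1)+(1/ε_s+1/ε₂−1) = 10.61+16.69 = 27.31.
Heat-flux ratio q₀/q = 27.31/8.305.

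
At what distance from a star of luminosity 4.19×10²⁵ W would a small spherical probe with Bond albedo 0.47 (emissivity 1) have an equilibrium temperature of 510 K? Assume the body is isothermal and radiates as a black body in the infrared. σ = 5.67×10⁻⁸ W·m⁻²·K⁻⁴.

d ≈ 1.07×10¹⁰ m

For an isothermal black-emitting sphere, (1−a)S·πr² = σ·4πr²·T⁴ ⇒ S = 4σT⁴/(1−a).
S = 4·5.67×10⁻⁸·(510)⁴/0.530 = 28950 W/m².
Flux falls as S = L/(4πd²), so d = √(L/(4πS)) = √(4.19×10²⁵/(4π·28950)).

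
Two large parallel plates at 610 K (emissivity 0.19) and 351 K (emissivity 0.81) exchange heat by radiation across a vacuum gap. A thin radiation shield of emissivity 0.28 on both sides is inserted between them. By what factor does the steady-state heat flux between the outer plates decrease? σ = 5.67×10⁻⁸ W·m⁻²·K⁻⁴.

Without shield: q₀ = σΔ(T⁴)/(1/ε₁+1/ε₂−1) with denominator 5.498.
With shield the two gaps are in series; the resistances add: (1/ε₁+1/ε_s−1)+(1/ε_s+1/ε₂−1) = 7.835+3.806 = 11.64.
Heat-flux ratio q₀/q = 11.64/5.498.

factor ≈ 2.12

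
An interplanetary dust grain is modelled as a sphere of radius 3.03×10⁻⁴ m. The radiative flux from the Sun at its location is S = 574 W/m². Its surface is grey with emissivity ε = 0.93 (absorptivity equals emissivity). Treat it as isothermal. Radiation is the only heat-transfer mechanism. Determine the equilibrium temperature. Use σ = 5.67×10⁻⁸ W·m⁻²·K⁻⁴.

T ≈ 224 K

At equilibrium, absorbed power = emitted power.
Absorbing cross-section = πr² = 2.884×10⁻⁷ m²; emitting surface = 4πr² = 1.154×10⁻⁶ m² (ratio 4).
εS·A_cross = εσ·A_surf·T⁴  ⇒  T⁴ = S/(4σ)   (ε cancels).
T⁴ = 574/(4·5.67×10⁻⁸) = 2.531×10⁹ K⁴.
T = (2.531×10⁹)^(1/4).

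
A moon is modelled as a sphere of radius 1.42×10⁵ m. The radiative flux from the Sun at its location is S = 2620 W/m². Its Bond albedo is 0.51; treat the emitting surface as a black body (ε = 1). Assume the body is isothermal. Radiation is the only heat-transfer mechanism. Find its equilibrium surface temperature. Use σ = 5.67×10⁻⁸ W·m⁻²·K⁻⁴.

T ≈ 274 K

At equilibrium, absorbed power = emitted power.
Absorbing cross-section = πr² = 6.335×10¹⁰ m²; emitting surface = 4πr² = 2.534×10¹¹ m² (ratio 4).
(1−a)S·A_cross = εσ·A_surf·T⁴  ⇒  T⁴ = (1−a)S/(4σ).
T⁴ = 0.490·2620/(4·5.67×10⁻⁸) = 5.660×10⁹ K⁴.
T = (5.660×10⁹)^(1/4).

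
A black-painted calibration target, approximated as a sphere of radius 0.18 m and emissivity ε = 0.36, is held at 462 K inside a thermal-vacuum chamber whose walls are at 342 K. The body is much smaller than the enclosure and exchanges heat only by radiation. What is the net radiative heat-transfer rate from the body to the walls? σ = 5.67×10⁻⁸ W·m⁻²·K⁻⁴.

For a small grey body in a large enclosure: P_net = εσA(T_body⁴ − T_wall⁴).
A = 4πr² = 0.4072 m²; T_body⁴ − T_wall⁴ = 4.556×10¹⁰ − 1.368×10¹⁰ = 3.188×10¹⁰ K⁴.
|P_net| = 0.36·5.67×10⁻⁸·0.4072·3.188×10¹⁰.

P_net ≈ 265 W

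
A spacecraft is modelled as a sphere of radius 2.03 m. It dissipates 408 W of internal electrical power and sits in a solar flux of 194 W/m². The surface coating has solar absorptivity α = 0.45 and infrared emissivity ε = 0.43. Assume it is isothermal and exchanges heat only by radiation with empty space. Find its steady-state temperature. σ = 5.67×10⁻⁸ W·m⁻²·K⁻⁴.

T ≈ 187 K

At steady state, absorbed solar power + internal power = radiated power.
Absorbed: α·S·A_cross = 0.45·194·12.95 = 1130 W (cross-section πr²).
Total input = 1130 + 408 = 1538 W.
Radiated: εσ·A_surf·T⁴ with A_surf = 4πr² = 51.78 m².
T⁴ = 1538/(0.43·5.67×10⁻⁸·51.78) = 1.218×10⁹ K⁴.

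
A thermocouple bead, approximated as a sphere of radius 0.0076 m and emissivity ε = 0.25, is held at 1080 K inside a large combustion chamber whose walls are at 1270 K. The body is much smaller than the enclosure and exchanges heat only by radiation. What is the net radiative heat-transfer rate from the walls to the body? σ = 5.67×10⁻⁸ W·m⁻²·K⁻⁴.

For a small grey body in a large enclosure: P_net = εσA(T_body⁴ − T_wall⁴).
A = 4πr² = 7.258×10⁻⁴ m²; T_body⁴ − T_wall⁴ = 1.360×10¹² − 2.601×10¹² = -1.241×10¹² K⁴.
|P_net| = 0.25·5.67×10⁻⁸·7.258×10⁻⁴·1.241×10¹².

P_net ≈ 12.8 W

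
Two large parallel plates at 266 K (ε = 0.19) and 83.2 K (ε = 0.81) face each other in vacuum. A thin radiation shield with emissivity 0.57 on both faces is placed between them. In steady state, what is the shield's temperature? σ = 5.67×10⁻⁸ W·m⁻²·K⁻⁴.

T_s ≈ 189 K

In steady state the net flux on the hot side equals that on the cold side.
σ(T₁⁴−T_s⁴)/D₁ = σ(T_s⁴−T₂⁴)/D₂, with D₁ = 1/ε₁+1/ε_s−1 = 6.018, D₂ = 1/ε_s+1/ε₂−1 = 1.989.
Solve for T_s⁴: T_s⁴ = (D₂·T₁⁴ + D₁·T₂⁴)/(D₁+D₂) = 1.280×10⁹ K⁴.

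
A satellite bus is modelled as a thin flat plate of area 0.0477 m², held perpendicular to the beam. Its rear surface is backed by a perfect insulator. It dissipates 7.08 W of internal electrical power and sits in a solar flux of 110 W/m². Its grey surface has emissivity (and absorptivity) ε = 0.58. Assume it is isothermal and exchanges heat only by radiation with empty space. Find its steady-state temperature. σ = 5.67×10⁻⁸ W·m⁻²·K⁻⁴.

At steady state, absorbed solar power + internal power = radiated power.
Absorbed: α·S·A_cross = 0.58·110·0.04770 = 3.043 W (cross-section A).
Total input = 3.043 + 7.08 = 10.12 W.
Radiated: εσ·A_surf·T⁴ with A_surf = A = 0.04770 m².
T⁴ = 10.12/(0.58·5.67×10⁻⁸·0.04770) = 6.453×10⁹ K⁴.

T ≈ 283 K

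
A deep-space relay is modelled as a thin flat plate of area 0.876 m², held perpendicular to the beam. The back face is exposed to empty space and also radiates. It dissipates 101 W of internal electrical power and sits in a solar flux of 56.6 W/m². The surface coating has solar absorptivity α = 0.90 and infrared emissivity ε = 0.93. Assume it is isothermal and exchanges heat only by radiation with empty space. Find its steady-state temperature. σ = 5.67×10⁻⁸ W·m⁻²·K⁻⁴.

T ≈ 199 K

At steady state, absorbed solar power + internal power = radiated power.
Absorbed: α·S·A_cross = 0.90·56.6·0.8760 = 44.62 W (cross-section A).
Total input = 44.62 + 101 = 145.6 W.
Radiated: εσ·A_surf·T⁴ with A_surf = 2A = 1.752 m².
T⁴ = 145.6/(0.93·5.67×10⁻⁸·1.752) = 1.576×10⁹ K⁴.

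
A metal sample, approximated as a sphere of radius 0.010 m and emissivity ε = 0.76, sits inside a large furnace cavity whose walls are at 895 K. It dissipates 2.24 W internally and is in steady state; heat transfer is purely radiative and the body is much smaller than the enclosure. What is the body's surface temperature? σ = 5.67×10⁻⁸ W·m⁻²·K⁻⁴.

T ≈ 909 K

For a small grey body in a large enclosure, net radiated power = εσA(T⁴ − T_w⁴).
Steady state: P = εσA(T⁴ − T_w⁴) with A = 4πr² = 0.001257 m².
T⁴ = P/(εσA) + T_w⁴ = 2.24/(0.76·5.67×10⁻⁸·0.001257) + (895)⁴
    = 4.137×10¹⁰ + 6.416×10¹¹ = 6.830×10¹¹ K⁴.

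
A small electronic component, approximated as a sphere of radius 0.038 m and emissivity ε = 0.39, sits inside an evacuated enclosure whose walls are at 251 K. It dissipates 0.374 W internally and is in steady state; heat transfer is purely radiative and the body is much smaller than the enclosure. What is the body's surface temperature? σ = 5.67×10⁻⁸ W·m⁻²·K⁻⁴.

T ≈ 265 K

For a small grey body in a large enclosure, net radiated power = εσA(T⁴ − T_w⁴).
Steady state: P = εσA(T⁴ − T_w⁴) with A = 4πr² = 0.01815 m².
T⁴ = P/(εσA) + T_w⁴ = 0.374/(0.39·5.67×10⁻⁸·0.01815) + (251)⁴
    = 9.321×10⁸ + 3.969×10⁹ = 4.901×10⁹ K⁴.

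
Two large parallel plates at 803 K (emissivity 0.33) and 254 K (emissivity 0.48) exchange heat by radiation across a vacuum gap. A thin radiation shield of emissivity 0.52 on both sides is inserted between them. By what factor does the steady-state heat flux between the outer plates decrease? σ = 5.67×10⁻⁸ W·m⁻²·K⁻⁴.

factor ≈ 1.69

Without shield: q₀ = σΔ(T⁴)/(1/ε₁+1/ε₂−1) with denominator 4.114.
With shield the two gaps are in series; the resistances add: (1/ε₁+1/ε_s−1)+(1/ε_s+1/ε₂−1) = 3.953+3.006 = 6.960.
Heat-flux ratio q₀/q = 6.960/4.114.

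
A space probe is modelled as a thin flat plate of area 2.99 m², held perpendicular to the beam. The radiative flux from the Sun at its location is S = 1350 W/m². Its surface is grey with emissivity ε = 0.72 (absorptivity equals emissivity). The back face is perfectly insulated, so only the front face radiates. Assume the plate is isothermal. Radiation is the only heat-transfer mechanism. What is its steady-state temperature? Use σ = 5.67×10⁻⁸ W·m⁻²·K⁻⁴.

At equilibrium, absorbed power = emitted power.
Absorbing cross-section = A = 2.990 m²; emitting surface = A = 2.990 m² (ratio 1).
εS·A_cross = εσ·A_surf·T⁴  ⇒  T⁴ = S/(1σ)   (ε cancels).
T⁴ = 1350/(1·5.67×10⁻⁸) = 2.381×10¹⁰ K⁴.
T = (2.381×10¹⁰)^(1/4).

T ≈ 393 K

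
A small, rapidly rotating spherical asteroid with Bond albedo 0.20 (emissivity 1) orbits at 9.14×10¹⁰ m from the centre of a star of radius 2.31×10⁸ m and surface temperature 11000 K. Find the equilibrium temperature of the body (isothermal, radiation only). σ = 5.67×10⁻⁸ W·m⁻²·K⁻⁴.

T ≈ 370 K

The star's surface emits σT_*⁴; at distance d the flux is S = σT_*⁴(R_*/d)².
S = 5.67×10⁻⁸·(11000)⁴·(2.31×10⁸/9.14×10¹⁰)² = 5303 W/m².
For an isothermal sphere T⁴ = (1−a)S/(4σ) = 1.870×10¹⁰ K⁴.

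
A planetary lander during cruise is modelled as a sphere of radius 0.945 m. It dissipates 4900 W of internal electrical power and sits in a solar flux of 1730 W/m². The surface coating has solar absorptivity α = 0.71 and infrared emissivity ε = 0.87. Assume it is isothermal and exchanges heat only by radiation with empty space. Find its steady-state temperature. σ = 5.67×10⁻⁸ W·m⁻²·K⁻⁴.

At steady state, absorbed solar power + internal power = radiated power.
Absorbed: α·S·A_cross = 0.71·1730·2.806 = 3446 W (cross-section πr²).
Total input = 3446 + 4900 = 8346 W.
Radiated: εσ·A_surf·T⁴ with A_surf = 4πr² = 11.22 m².
T⁴ = 8346/(0.87·5.67×10⁻⁸·11.22) = 1.508×10¹⁰ K⁴.

T ≈ 350 K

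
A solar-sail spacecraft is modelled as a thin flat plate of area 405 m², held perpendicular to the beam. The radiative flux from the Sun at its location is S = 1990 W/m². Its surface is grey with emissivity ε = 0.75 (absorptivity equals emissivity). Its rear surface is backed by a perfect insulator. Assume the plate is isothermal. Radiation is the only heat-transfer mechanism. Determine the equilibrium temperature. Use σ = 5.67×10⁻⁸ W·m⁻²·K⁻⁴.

At equilibrium, absorbed power = emitted power.
Absorbing cross-section = A = 405.0 m²; emitting surface = A = 405.0 m² (ratio 1).
εS·A_cross = εσ·A_surf·T⁴  ⇒  T⁴ = S/(1σ)   (ε cancels).
T⁴ = 1990/(1·5.67×10⁻⁸) = 3.510×10¹⁰ K⁴.
T = (3.510×10¹⁰)^(1/4).

T ≈ 433 K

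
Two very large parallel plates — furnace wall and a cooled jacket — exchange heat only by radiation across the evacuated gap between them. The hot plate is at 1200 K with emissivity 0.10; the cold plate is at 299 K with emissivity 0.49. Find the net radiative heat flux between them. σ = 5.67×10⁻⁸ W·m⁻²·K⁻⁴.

q ≈ 10600 W/m²

For two infinite grey parallel plates, q = σ(T₁⁴ − T₂⁴)/(1/ε₁ + 1/ε₂ − 1).
T₁⁴ − T₂⁴ = 2.074×10¹² − 7.993×10⁹ = 2.066×10¹² K⁴.
1/ε₁ + 1/ε₂ − 1 = 10.00 + 2.041 − 1 = 11.04.
q = 5.67×10⁻⁸ × 2.066×10¹² / 11.04.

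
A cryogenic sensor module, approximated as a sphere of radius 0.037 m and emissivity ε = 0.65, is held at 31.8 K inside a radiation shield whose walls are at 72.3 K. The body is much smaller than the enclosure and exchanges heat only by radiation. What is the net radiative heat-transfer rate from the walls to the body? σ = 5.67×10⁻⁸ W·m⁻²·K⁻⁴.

P_net ≈ 0.0167 W

For a small grey body in a large enclosure: P_net = εσA(T_body⁴ − T_wall⁴).
A = 4πr² = 0.01720 m²; T_body⁴ − T_wall⁴ = 1.023×10⁶ − 2.732×10⁷ = -2.630×10⁷ K⁴.
|P_net| = 0.65·5.67×10⁻⁸·0.01720·2.630×10⁷.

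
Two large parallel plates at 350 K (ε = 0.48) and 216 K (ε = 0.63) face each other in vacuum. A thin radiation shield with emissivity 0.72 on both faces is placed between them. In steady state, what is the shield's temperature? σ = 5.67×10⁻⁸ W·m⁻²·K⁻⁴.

In steady state the net flux on the hot side equals that on the cold side.
σ(T₁⁴−T_s⁴)/D₁ = σ(T_s⁴−T₂⁴)/D₂, with D₁ = 1/ε₁+1/ε_s−1 = 2.472, D₂ = 1/ε_s+1/ε₂−1 = 1.976.
Solve for T_s⁴: T_s⁴ = (D₂·T₁⁴ + D₁·T₂⁴)/(D₁+D₂) = 7.876×10⁹ K⁴.

T_s ≈ 298 K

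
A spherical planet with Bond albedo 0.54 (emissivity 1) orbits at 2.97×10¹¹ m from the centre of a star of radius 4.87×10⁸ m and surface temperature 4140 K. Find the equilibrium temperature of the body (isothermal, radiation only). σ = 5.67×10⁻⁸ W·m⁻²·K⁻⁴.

T ≈ 97.6 K

The star's surface emits σT_*⁴; at distance d the flux is S = σT_*⁴(R_*/d)².
S = 5.67×10⁻⁸·(4140)⁴·(4.87×10⁸/2.97×10¹¹)² = 44.78 W/m².
For an isothermal sphere T⁴ = (1−a)S/(4σ) = 9.083×10⁷ K⁴.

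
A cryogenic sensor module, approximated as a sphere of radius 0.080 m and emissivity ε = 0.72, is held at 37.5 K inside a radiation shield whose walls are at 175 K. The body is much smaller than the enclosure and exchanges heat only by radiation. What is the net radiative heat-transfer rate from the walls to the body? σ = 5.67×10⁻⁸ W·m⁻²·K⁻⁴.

P_net ≈ 3.07 W

For a small grey body in a large enclosure: P_net = εσA(T_body⁴ − T_wall⁴).
A = 4πr² = 0.08042 m²; T_body⁴ − T_wall⁴ = 1.978×10⁶ − 9.379×10⁸ = -9.359×10⁸ K⁴.
|P_net| = 0.72·5.67×10⁻⁸·0.08042·9.359×10⁸.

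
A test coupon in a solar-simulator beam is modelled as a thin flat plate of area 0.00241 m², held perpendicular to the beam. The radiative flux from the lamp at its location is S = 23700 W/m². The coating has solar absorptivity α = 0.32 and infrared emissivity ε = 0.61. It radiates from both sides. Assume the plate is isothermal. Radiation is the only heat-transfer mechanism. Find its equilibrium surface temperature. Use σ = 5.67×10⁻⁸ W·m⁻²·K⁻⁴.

T ≈ 575 K

At equilibrium, absorbed power = emitted power.
Absorbing cross-section = A = 0.002410 m²; emitting surface = 2A = 0.004820 m² (ratio 2).
αS·A_cross = εσ·A_surf·T⁴  ⇒  T⁴ = αS/(ε·2σ).
T⁴ = 0.320·23700/(0.61·2·5.67×10⁻⁸) = 1.096×10¹¹ K⁴.
T = (1.096×10¹¹)^(1/4).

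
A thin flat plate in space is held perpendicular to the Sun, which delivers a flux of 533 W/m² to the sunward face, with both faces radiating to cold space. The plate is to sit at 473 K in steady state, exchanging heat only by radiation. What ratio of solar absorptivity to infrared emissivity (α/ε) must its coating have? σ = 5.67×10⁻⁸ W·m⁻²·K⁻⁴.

α/ε ≈ 10.6

Balance: αS·A = εσ·2A·T⁴ ⇒ α/ε = 2σT⁴/S.
α/ε = 2·5.67×10⁻⁸·(473)⁴/533 = 2·5.67×10⁻⁸·5.005×10¹⁰/533.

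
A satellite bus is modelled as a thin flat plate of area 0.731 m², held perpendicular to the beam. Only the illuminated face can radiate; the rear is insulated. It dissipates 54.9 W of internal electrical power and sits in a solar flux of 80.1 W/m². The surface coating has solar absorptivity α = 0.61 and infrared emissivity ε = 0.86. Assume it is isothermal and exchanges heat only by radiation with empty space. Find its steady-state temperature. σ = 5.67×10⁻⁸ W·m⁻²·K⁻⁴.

At steady state, absorbed solar power + internal power = radiated power.
Absorbed: α·S·A_cross = 0.61·80.1·0.7310 = 35.72 W (cross-section A).
Total input = 35.72 + 54.9 = 90.62 W.
Radiated: εσ·A_surf·T⁴ with A_surf = A = 0.7310 m².
T⁴ = 90.62/(0.86·5.67×10⁻⁸·0.7310) = 2.542×10⁹ K⁴.

T ≈ 225 K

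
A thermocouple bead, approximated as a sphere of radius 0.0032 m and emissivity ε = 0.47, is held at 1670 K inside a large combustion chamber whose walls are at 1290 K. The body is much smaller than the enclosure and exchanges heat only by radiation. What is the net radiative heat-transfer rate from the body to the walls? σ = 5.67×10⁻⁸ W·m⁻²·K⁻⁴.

P_net ≈ 17.2 W

For a small grey body in a large enclosure: P_net = εσA(T_body⁴ − T_wall⁴).
A = 4πr² = 1.287×10⁻⁴ m²; T_body⁴ − T_wall⁴ = 7.778×10¹² − 2.769×10¹² = 5.009×10¹² K⁴.
|P_net| = 0.47·5.67×10⁻⁸·1.287×10⁻⁴·5.009×10¹².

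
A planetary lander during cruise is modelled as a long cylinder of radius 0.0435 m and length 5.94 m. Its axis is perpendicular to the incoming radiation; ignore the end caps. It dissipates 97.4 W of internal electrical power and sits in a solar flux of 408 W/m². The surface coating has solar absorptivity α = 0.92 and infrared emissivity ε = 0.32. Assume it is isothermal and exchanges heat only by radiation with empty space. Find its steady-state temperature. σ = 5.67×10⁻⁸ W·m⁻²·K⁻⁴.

T ≈ 315 K

At steady state, absorbed solar power + internal power = radiated power.
Absorbed: α·S·A_cross = 0.92·408·0.5168 = 194.0 W (cross-section 2rL).
Total input = 194.0 + 97.4 = 291.4 W.
Radiated: εσ·A_surf·T⁴ with A_surf = 2πrL = 1.624 m².
T⁴ = 291.4/(0.32·5.67×10⁻⁸·1.624) = 9.892×10⁹ K⁴.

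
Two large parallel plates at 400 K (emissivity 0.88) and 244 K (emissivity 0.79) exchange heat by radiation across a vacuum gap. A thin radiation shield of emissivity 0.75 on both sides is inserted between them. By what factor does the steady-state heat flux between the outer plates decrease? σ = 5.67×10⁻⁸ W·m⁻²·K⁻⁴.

Without shield: q₀ = σΔ(T⁴)/(1/ε₁+1/ε₂−1) with denominator 1.402.
With shield the two gaps are in series; the resistances add: (1/ε₁+1/ε_s−1)+(1/ε_s+1/ε₂−1) = 1.470+1.599 = 3.069.
Heat-flux ratio q₀/q = 3.069/1.402.

factor ≈ 2.19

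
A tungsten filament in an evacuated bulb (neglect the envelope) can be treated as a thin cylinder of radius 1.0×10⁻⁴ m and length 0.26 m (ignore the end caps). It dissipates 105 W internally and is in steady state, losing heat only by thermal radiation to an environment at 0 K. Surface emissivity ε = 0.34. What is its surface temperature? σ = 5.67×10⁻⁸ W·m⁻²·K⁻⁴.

T ≈ 2400 K

Steady state: internal power = radiated power, P = εσA T⁴.
Radiating area A = 2πrL = 1.634×10⁻⁴ m².
T⁴ = P/(εσA) = 105/(0.34·5.67×10⁻⁸·1.634×10⁻⁴) = 3.334×10¹³ K⁴.
T = (3.334×10¹³)^(1/4).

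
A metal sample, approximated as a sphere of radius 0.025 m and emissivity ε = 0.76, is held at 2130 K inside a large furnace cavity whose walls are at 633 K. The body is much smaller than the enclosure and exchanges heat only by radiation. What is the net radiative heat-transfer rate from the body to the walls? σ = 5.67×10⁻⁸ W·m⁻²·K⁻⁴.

P_net ≈ 6910 W

For a small grey body in a large enclosure: P_net = εσA(T_body⁴ − T_wall⁴).
A = 4πr² = 0.007854 m²; T_body⁴ − T_wall⁴ = 2.058×10¹³ − 1.606×10¹¹ = 2.042×10¹³ K⁴.
|P_net| = 0.76·5.67×10⁻⁸·0.007854·2.042×10¹³.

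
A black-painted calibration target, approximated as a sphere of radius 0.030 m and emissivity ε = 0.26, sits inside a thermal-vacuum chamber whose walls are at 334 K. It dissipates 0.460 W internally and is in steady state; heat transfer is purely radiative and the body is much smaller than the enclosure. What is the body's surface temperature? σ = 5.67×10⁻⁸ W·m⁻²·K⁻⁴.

T ≈ 351 K

For a small grey body in a large enclosure, net radiated power = εσA(T⁴ − T_w⁴).
Steady state: P = εσA(T⁴ − T_w⁴) with A = 4πr² = 0.01131 m².
T⁴ = P/(εσA) + T_w⁴ = 0.460/(0.26·5.67×10⁻⁸·0.01131) + (334)⁴
    = 2.759×10⁹ + 1.244×10¹⁰ = 1.520×10¹⁰ K⁴.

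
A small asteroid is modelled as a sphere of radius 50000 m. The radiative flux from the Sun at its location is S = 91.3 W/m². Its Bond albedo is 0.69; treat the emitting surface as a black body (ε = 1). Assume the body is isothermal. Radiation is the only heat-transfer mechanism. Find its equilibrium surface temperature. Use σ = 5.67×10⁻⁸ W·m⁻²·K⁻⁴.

At equilibrium, absorbed power = emitted power.
Absorbing cross-section = πr² = 7.854×10⁹ m²; emitting surface = 4πr² = 3.142×10¹⁰ m² (ratio 4).
(1−a)S·A_cross = εσ·A_surf·T⁴  ⇒  T⁴ = (1−a)S/(4σ).
T⁴ = 0.310·91.3/(4·5.67×10⁻⁸) = 1.248×10⁸ K⁴.
T = (1.248×10⁸)^(1/4).

T ≈ 106 K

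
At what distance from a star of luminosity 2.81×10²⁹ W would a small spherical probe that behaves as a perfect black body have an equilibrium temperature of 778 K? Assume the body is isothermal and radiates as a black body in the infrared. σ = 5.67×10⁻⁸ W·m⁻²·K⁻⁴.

For an isothermal black-emitting sphere, (1−a)S·πr² = σ·4πr²·T⁴ ⇒ S = 4σT⁴/(1−a).
S = 4·5.67×10⁻⁸·(778)⁴/1.00 = 83090 W/m².
Flux falls as S = L/(4πd²), so d = √(L/(4πS)) = √(2.81×10²⁹/(4π·83090)).

d ≈ 5.19×10¹¹ m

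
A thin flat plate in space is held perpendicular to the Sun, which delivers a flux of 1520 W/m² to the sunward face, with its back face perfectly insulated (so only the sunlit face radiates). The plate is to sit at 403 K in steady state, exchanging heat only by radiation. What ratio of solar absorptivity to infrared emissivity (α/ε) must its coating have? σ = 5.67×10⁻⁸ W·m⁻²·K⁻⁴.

Balance: αS·A = εσ·1A·T⁴ ⇒ α/ε = σT⁴/S.
α/ε = 5.67×10⁻⁸·(403)⁴/1520 = 5.67×10⁻⁸·2.638×10¹⁰/1520.

α/ε ≈ 0.984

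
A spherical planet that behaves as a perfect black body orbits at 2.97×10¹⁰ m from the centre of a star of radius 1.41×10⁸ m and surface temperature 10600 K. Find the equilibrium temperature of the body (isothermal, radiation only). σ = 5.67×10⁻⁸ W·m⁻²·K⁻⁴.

The star's surface emits σT_*⁴; at distance d the flux is S = σT_*⁴(R_*/d)².
S = 5.67×10⁻⁸·(10600)⁴·(1.41×10⁸/2.97×10¹⁰)² = 16130 W/m².
For an isothermal sphere T⁴ = (1−a)S/(4σ) = 7.114×10¹⁰ K⁴.

T ≈ 516 K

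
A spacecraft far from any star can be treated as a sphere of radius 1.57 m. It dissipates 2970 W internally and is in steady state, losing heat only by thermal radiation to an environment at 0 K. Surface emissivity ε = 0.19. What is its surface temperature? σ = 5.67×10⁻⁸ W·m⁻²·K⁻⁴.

Steady state: internal power = radiated power, P = εσA T⁴.
Radiating area A = 4πr² = 30.97 m².
T⁴ = P/(εσA) = 2970/(0.19·5.67×10⁻⁸·30.97) = 8.900×10⁹ K⁴.
T = (8.900×10⁹)^(1/4).

T ≈ 307 K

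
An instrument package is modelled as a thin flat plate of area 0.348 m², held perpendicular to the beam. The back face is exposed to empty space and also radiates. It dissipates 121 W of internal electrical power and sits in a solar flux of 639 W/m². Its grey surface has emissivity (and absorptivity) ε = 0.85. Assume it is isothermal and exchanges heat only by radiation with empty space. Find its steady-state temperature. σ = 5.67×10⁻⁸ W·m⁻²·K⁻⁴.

T ≈ 310 K

At steady state, absorbed solar power + internal power = radiated power.
Absorbed: α·S·A_cross = 0.85·639·0.3480 = 189.0 W (cross-section A).
Total input = 189.0 + 121 = 310.0 W.
Radiated: εσ·A_surf·T⁴ with A_surf = 2A = 0.6960 m².
T⁴ = 310.0/(0.85·5.67×10⁻⁸·0.6960) = 9.242×10⁹ K⁴.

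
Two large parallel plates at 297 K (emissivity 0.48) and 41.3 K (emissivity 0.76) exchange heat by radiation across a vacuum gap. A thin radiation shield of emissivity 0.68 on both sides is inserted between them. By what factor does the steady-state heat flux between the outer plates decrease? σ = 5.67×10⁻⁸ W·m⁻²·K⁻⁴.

Without shield: q₀ = σΔ(T⁴)/(1/ε₁+1/ε₂−1) with denominator 2.399.
With shield the two gaps are in series; the resistances add: (1/ε₁+1/ε_s−1)+(1/ε_s+1/ε₂−1) = 2.554+1.786 = 4.340.
Heat-flux ratio q₀/q = 4.340/2.399.

factor ≈ 1.81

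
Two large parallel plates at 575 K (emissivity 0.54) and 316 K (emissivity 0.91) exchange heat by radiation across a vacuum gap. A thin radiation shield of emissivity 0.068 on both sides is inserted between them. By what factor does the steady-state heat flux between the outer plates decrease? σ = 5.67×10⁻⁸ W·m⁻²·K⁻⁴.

Without shield: q₀ = σΔ(T⁴)/(1/ε₁+1/ε₂−1) with denominator 1.951.
With shield the two gaps are in series; the resistances add: (1/ε₁+1/ε_s−1)+(1/ε_s+1/ε₂−1) = 15.56+14.80 = 30.36.
Heat-flux ratio q₀/q = 30.36/1.951.

factor ≈ 15.6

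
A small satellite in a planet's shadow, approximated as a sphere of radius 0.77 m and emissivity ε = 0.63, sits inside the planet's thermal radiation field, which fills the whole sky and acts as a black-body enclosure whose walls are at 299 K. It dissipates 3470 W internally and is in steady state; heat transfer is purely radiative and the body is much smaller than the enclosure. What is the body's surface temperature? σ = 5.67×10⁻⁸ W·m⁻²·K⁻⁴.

T ≈ 381 K

For a small grey body in a large enclosure, net radiated power = εσA(T⁴ − T_w⁴).
Steady state: P = εσA(T⁴ − T_w⁴) with A = 4πr² = 7.451 m².
T⁴ = P/(εσA) + T_w⁴ = 3470/(0.63·5.67×10⁻⁸·7.451) + (299)⁴
    = 1.304×10¹⁰ + 7.993×10⁹ = 2.103×10¹⁰ K⁴.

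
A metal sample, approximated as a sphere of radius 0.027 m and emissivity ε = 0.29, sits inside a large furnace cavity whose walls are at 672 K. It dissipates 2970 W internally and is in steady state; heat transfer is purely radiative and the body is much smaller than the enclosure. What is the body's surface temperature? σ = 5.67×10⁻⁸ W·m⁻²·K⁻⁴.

For a small grey body in a large enclosure, net radiated power = εσA(T⁴ − T_w⁴).
Steady state: P = εσA(T⁴ − T_w⁴) with A = 4πr² = 0.009161 m².
T⁴ = P/(εσA) + T_w⁴ = 2970/(0.29·5.67×10⁻⁸·0.009161) + (672)⁴
    = 1.972×10¹³ + 2.039×10¹¹ = 1.992×10¹³ K⁴.

T ≈ 2110 K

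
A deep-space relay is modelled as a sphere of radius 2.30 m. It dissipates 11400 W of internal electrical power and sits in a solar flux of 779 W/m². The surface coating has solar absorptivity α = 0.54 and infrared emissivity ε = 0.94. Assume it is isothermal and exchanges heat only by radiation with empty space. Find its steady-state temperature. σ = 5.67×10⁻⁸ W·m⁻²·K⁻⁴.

T ≈ 268 K

At steady state, absorbed solar power + internal power = radiated power.
Absorbed: α·S·A_cross = 0.54·779·16.62 = 6991 W (cross-section πr²).
Total input = 6991 + 11400 = 18390 W.
Radiated: εσ·A_surf·T⁴ with A_surf = 4πr² = 66.48 m².
T⁴ = 18390/(0.94·5.67×10⁻⁸·66.48) = 5.191×10⁹ K⁴.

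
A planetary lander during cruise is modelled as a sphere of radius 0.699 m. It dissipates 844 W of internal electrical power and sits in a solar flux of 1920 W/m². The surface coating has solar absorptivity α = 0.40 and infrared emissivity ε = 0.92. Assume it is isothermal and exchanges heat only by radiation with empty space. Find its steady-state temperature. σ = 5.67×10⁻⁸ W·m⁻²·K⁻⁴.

At steady state, absorbed solar power + internal power = radiated power.
Absorbed: α·S·A_cross = 0.40·1920·1.535 = 1179 W (cross-section πr²).
Total input = 1179 + 844 = 2023 W.
Radiated: εσ·A_surf·T⁴ with A_surf = 4πr² = 6.140 m².
T⁴ = 2023/(0.92·5.67×10⁻⁸·6.140) = 6.316×10⁹ K⁴.

T ≈ 282 K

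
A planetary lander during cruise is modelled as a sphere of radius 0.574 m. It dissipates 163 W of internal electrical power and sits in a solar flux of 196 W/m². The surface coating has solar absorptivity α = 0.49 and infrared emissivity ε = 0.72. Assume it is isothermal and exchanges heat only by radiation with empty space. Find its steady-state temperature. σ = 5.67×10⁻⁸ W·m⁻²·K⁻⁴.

T ≈ 198 K

At steady state, absorbed solar power + internal power = radiated power.
Absorbed: α·S·A_cross = 0.49·196·1.035 = 99.41 W (cross-section πr²).
Total input = 99.41 + 163 = 262.4 W.
Radiated: εσ·A_surf·T⁴ with A_surf = 4πr² = 4.140 m².
T⁴ = 262.4/(0.72·5.67×10⁻⁸·4.140) = 1.552×10⁹ K⁴.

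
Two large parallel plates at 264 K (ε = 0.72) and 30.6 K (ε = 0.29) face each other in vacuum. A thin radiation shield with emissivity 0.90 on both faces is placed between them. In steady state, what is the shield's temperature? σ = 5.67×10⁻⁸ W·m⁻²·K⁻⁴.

In steady state the net flux on the hot side equals that on the cold side.
σ(T₁⁴−T_s⁴)/D₁ = σ(T_s⁴−T₂⁴)/D₂, with D₁ = 1/ε₁+1/ε_s−1 = 1.500, D₂ = 1/ε_s+1/ε₂−1 = 3.559.
Solve for T_s⁴: T_s⁴ = (D₂·T₁⁴ + D₁·T₂⁴)/(D₁+D₂) = 3.418×10⁹ K⁴.

T_s ≈ 242 K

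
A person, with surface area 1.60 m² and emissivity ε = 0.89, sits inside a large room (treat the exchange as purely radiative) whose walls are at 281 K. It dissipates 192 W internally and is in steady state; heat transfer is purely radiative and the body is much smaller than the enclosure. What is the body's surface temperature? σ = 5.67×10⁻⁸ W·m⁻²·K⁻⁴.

For a small grey body in a large enclosure, net radiated power = εσA(T⁴ − T_w⁴).
Steady state: P = εσA(T⁴ − T_w⁴) with A = 1.60 m².
T⁴ = P/(εσA) + T_w⁴ = 192/(0.89·5.67×10⁻⁸·1.600) + (281)⁴
    = 2.378×10⁹ + 6.235×10⁹ = 8.613×10⁹ K⁴.

T ≈ 305 K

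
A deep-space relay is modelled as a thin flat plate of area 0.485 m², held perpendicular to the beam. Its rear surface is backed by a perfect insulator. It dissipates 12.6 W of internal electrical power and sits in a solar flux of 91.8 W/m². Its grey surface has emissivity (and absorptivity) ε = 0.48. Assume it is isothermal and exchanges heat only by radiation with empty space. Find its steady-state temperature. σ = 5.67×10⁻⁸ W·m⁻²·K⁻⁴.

At steady state, absorbed solar power + internal power = radiated power.
Absorbed: α·S·A_cross = 0.48·91.8·0.4850 = 21.37 W (cross-section A).
Total input = 21.37 + 12.6 = 33.97 W.
Radiated: εσ·A_surf·T⁴ with A_surf = A = 0.4850 m².
T⁴ = 33.97/(0.48·5.67×10⁻⁸·0.4850) = 2.574×10⁹ K⁴.

T ≈ 225 K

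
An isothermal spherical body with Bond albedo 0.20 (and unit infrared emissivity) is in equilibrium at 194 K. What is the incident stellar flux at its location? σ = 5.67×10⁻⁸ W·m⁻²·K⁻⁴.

S ≈ 402 W/m²

(1−a)S·πr² = σ·4πr²·T⁴ ⇒ S = 4σT⁴/(1−a).
S = 4·5.67×10⁻⁸·1.416×10⁹/0.800.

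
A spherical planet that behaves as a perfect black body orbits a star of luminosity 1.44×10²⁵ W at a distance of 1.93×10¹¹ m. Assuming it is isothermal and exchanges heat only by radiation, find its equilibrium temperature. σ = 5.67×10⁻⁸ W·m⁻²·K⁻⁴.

T ≈ 108 K

First find the stellar flux at distance d: S = L/(4πd²) = 1.44×10²⁵/(4π·(1.93×10¹¹)²) = 30.76 W/m².
For an isothermal sphere, absorbed (1−a)S·πr² = emitted σ·4πr²·T⁴, so T⁴ = (1−a)S/(4σ).
T⁴ = 1.00·30.76/(4·5.67×10⁻⁸) = 1.356×10⁸ K⁴.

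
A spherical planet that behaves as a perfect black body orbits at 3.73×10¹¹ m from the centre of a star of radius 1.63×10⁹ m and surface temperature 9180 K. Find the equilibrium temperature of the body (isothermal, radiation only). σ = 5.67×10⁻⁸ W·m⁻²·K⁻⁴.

The star's surface emits σT_*⁴; at distance d the flux is S = σT_*⁴(R_*/d)².
S = 5.67×10⁻⁸·(9180)⁴·(1.63×10⁹/3.73×10¹¹)² = 7690 W/m².
For an isothermal sphere T⁴ = (1−a)S/(4σ) = 3.391×10¹⁰ K⁴.

T ≈ 429 K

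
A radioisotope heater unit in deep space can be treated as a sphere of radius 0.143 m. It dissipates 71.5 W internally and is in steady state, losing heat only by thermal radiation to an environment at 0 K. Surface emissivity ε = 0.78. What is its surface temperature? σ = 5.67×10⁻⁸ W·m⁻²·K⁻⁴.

Steady state: internal power = radiated power, P = εσA T⁴.
Radiating area A = 4πr² = 0.2570 m².
T⁴ = P/(εσA) = 71.5/(0.78·5.67×10⁻⁸·0.2570) = 6.291×10⁹ K⁴.
T = (6.291×10⁹)^(1/4).

T ≈ 282 K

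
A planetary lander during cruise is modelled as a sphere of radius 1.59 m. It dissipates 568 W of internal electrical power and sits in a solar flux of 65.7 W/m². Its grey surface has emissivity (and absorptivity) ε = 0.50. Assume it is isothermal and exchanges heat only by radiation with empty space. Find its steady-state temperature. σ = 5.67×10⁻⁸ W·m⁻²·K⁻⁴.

At steady state, absorbed solar power + internal power = radiated power.
Absorbed: α·S·A_cross = 0.50·65.7·7.942 = 260.9 W (cross-section πr²).
Total input = 260.9 + 568 = 828.9 W.
Radiated: εσ·A_surf·T⁴ with A_surf = 4πr² = 31.77 m².
T⁴ = 828.9/(0.50·5.67×10⁻⁸·31.77) = 9.203×10⁸ K⁴.

T ≈ 174 K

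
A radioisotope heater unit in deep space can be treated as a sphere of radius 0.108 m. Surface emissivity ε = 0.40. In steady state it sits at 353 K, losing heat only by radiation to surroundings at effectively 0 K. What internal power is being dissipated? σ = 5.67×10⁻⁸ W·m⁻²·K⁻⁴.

Steady state: P = εσA T⁴.
A = 4πr² = 0.1466 m²; T⁴ = (353)⁴ = 1.553×10¹⁰ K⁴.
P = 0.40 × 5.67×10⁻⁸ × 0.1466 × 1.553×10¹⁰.

P ≈ 51.6 W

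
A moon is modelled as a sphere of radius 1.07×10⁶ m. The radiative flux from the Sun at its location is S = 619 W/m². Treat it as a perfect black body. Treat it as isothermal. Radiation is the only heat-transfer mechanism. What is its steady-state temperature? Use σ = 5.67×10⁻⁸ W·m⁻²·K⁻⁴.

T ≈ 229 K

At equilibrium, absorbed power = emitted power.
Absorbing cross-section = πr² = 3.597×10¹² m²; emitting surface = 4πr² = 1.439×10¹³ m² (ratio 4).
S·A_cross = εσ·A_surf·T⁴  ⇒  T⁴ = S/(4σ).
T⁴ = 1.00·619/(4·5.67×10⁻⁸) = 2.729×10⁹ K⁴.
T = (2.729×10⁹)^(1/4).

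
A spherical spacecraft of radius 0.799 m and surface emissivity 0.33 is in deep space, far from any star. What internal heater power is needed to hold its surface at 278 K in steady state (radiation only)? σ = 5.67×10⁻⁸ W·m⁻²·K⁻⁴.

P = εσ·4πr²·T⁴.
4πr² = 8.022 m²; T⁴ = 5.973×10⁹ K⁴.
P = 0.33·5.67×10⁻⁸·8.022·5.973×10⁹.

P ≈ 897 W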